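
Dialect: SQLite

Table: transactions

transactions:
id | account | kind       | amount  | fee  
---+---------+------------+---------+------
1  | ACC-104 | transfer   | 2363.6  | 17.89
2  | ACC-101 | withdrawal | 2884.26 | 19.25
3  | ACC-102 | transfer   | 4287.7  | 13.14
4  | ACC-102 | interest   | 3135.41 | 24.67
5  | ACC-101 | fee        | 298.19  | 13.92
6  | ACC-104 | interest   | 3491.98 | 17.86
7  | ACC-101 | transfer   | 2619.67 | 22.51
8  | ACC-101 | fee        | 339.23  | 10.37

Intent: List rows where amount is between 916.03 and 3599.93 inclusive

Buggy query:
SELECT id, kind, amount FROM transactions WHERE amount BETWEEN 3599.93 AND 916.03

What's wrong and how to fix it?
Bug: The bounds are reversed; BETWEEN a AND b requires a <= b to match anything

Fix: Swap the bounds so the smaller value comes first

Corrected query:
SELECT id, kind, amount FROM transactions WHERE amount BETWEEN 916.03 AND 3599.93

Result:
id | kind       | amount 
---+------------+--------
1  | transfer   | 2363.6 
2  | withdrawal | 2884.26
4  | interest   | 3135.41
6  | interest   | 3491.98
7  | transfer   | 2619.67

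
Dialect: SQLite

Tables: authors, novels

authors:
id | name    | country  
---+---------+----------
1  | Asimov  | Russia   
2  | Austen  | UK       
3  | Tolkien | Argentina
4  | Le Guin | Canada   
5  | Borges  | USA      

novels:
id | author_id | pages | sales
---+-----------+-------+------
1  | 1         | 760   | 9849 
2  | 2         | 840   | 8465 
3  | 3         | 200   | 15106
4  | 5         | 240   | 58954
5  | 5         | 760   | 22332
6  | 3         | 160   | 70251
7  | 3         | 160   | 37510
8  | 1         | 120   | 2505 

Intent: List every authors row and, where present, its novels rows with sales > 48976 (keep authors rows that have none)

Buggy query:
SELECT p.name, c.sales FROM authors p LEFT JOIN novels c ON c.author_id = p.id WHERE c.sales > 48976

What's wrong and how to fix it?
Bug: Filtering c.sales in WHERE discards the NULL rows produced by LEFT JOIN, turning it into an inner join

Fix: Put 'c.sales > 48976' in the JOIN's ON clause instead of WHERE

Corrected query:
SELECT p.name, c.sales FROM authors p LEFT JOIN novels c ON c.author_id = p.id AND c.sales > 48976

Result:
name    | sales
--------+------
Asimov  | NULL 
Austen  | NULL 
Tolkien | 70251
Le Guin | NULL 
Borges  | 58954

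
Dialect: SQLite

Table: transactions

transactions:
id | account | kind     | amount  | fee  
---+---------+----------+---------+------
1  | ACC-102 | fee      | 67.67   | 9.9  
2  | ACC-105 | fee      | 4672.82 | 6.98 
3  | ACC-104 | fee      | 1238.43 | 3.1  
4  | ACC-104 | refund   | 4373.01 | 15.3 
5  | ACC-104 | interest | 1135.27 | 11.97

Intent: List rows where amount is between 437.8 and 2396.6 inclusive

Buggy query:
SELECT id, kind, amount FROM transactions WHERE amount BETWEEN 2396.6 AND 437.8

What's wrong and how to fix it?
Bug: The bounds are reversed; BETWEEN a AND b requires a <= b to match anything

Fix: Swap the bounds so the smaller value comes first

Corrected query:
SELECT id, kind, amount FROM transactions WHERE amount BETWEEN 437.8 AND 2396.6

Result:
id | kind     | amount 
---+----------+--------
3  | fee      | 1238.43
5  | interest | 1135.27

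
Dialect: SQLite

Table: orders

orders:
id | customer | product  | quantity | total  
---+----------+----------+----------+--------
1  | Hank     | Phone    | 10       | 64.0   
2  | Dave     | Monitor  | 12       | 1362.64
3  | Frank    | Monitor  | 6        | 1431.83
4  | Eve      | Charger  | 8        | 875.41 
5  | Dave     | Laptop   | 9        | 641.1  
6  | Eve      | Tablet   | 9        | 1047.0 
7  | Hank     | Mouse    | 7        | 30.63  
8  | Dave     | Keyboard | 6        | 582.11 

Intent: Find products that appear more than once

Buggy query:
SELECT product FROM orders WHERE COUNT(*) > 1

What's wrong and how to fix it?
Bug: COUNT(*) is an aggregate and cannot be used in WHERE

Fix: GROUP BY product, then filter groups with HAVING COUNT(*) > 1

Corrected query:
SELECT product FROM orders GROUP BY product HAVING COUNT(*) > 1

Result:
product
-------
Monitor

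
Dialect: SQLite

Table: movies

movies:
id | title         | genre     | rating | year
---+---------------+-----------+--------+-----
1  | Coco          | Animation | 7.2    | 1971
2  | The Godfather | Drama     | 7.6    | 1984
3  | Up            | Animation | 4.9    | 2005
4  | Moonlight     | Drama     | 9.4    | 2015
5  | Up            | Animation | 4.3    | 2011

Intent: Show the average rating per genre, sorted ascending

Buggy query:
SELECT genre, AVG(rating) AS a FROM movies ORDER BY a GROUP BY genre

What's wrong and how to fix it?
Bug: ORDER BY appears before GROUP BY; SQL clause order requires GROUP BY first

Fix: Move ORDER BY to the end, after GROUP BY

Corrected query:
SELECT genre, AVG(rating) AS a FROM movies GROUP BY genre ORDER BY a

Result:
genre     | a       
----------+---------
Animation | 5.466667
Drama     | 8.5     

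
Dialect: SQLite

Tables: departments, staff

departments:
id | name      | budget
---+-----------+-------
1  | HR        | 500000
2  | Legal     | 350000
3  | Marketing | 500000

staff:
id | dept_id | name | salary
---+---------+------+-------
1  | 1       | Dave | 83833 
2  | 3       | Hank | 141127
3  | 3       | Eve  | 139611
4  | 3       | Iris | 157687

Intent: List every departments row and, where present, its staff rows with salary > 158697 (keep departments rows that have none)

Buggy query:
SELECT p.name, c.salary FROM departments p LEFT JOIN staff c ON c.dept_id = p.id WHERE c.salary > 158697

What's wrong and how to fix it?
Bug: A WHERE condition on the right-hand table after LEFT JOIN drops unmatched parents

Fix: Move the right-table condition into the ON clause so unmatched parents are kept

Corrected query:
SELECT p.name, c.salary FROM departments p LEFT JOIN staff c ON c.dept_id = p.id AND c.salary > 158697

Result:
name      | salary
----------+-------
HR        | NULL  
Legal     | NULL  
Marketing | NULL  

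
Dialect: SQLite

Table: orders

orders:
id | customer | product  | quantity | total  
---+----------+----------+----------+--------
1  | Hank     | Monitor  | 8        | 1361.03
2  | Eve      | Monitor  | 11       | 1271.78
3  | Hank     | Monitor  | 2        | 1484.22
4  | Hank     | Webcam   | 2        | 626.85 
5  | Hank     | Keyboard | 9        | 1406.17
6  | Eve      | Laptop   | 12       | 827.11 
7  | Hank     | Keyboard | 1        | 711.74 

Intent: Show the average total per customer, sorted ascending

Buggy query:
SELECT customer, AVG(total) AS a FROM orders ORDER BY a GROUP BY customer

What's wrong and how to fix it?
Bug: ORDER BY appears before GROUP BY; SQL clause order requires GROUP BY first

Fix: Reorder: SELECT … FROM … GROUP BY … ORDER BY …

Corrected query:
SELECT customer, AVG(total) AS a FROM orders GROUP BY customer ORDER BY a

Result:
customer | a       
---------+---------
Eve      | 1049.445
Hank     | 1118.002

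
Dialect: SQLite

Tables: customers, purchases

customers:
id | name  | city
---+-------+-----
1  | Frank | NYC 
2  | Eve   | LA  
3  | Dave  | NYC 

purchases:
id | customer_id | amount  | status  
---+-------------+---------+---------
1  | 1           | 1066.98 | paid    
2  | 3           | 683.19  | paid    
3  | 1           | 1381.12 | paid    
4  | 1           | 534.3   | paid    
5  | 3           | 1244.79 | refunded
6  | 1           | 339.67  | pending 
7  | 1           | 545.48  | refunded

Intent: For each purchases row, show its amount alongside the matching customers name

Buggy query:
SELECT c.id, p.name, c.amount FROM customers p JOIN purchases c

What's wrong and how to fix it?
Bug: JOIN with no ON clause produces a cartesian product; every purchases row pairs with every customers row

Fix: Add ON c.customer_id = p.id to the JOIN

Corrected query:
SELECT c.id, p.name, c.amount FROM customers p JOIN purchases c ON c.customer_id = p.id

Result:
id | name  | amount 
---+-------+--------
1  | Frank | 1066.98
2  | Dave  | 683.19 
3  | Frank | 1381.12
4  | Frank | 534.3  
5  | Dave  | 1244.79
6  | Frank | 339.67 
7  | Frank | 545.48 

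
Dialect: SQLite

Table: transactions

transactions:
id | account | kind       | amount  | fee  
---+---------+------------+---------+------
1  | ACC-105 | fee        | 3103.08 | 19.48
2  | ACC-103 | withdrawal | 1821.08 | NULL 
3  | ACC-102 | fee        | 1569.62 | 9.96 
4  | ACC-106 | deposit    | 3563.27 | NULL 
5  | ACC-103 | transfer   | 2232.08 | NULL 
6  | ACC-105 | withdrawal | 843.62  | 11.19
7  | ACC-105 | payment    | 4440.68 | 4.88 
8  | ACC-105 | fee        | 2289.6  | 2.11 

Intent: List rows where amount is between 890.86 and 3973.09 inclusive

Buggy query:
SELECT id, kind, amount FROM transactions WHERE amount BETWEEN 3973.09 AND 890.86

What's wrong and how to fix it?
Bug: BETWEEN expects the lower bound first; with 3973.09 AND 890.86 the range is empty

Fix: Write BETWEEN 890.86 AND 3973.09

Corrected query:
SELECT id, kind, amount FROM transactions WHERE amount BETWEEN 890.86 AND 3973.09

Result:
id | kind       | amount 
---+------------+--------
1  | fee        | 3103.08
2  | withdrawal | 1821.08
3  | fee        | 1569.62
4  | deposit    | 3563.27
5  | transfer   | 2232.08
8  | fee        | 2289.6 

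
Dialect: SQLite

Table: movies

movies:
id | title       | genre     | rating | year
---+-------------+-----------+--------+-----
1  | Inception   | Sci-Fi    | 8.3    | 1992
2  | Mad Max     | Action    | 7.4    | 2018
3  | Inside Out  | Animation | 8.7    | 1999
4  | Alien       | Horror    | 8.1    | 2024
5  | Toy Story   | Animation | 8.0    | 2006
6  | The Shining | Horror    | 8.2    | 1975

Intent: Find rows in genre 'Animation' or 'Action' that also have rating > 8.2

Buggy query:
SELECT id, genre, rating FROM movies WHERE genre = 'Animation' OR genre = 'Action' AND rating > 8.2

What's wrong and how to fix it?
Bug: Without parentheses, AND is evaluated before OR, so the rating filter only applies to the 'Action' branch

Fix: Add parentheses around the OR so the AND applies to both alternatives

Corrected query:
SELECT id, genre, rating FROM movies WHERE (genre = 'Animation' OR genre = 'Action') AND rating > 8.2

Result:
id | genre     | rating
---+-----------+-------
3  | Animation | 8.7   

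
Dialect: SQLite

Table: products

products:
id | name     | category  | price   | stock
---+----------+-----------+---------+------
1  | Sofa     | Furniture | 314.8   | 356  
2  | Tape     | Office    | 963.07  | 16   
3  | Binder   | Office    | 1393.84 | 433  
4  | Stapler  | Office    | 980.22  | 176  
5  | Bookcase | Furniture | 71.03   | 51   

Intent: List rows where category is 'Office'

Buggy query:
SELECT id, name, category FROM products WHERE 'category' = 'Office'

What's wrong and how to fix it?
Bug: 'category' in single quotes is a string literal, not the column; the comparison is literal-vs-literal and never true

Fix: Reference the column as category without single quotes

Corrected query:
SELECT id, name, category FROM products WHERE category = 'Office'

Result:
id | name    | category
---+---------+---------
2  | Tape    | Office  
3  | Binder  | Office  
4  | Stapler | Office  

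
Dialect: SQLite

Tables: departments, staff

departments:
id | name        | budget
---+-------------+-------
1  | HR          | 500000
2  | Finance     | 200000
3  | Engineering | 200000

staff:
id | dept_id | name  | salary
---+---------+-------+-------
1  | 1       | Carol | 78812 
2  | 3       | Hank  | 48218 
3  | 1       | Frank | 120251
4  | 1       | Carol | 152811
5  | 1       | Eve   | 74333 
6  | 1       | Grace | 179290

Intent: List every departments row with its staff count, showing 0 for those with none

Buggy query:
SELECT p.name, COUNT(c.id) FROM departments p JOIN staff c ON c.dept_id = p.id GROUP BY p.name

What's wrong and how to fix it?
Bug: An inner join excludes parents with zero children

Fix: Switch to LEFT JOIN to retain unmatched parent rows

Corrected query:
SELECT p.name, COUNT(c.id) FROM departments p LEFT JOIN staff c ON c.dept_id = p.id GROUP BY p.name

Result:
name        | COUNT(c.id)
------------+------------
Engineering | 1          
Finance     | 0          
HR          | 5          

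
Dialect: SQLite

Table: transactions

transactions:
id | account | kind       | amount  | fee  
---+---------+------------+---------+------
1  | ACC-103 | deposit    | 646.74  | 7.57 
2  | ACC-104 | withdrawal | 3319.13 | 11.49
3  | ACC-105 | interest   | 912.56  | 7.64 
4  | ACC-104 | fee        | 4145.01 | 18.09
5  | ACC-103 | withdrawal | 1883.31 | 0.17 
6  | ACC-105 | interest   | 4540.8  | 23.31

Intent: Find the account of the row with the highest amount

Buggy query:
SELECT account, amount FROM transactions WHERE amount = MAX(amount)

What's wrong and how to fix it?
Bug: WHERE is evaluated per row; an aggregate over the whole table isn't defined there

Fix: Wrap MAX in a scalar subquery so WHERE compares against a single value

Corrected query:
SELECT account, amount FROM transactions WHERE amount = (SELECT MAX(amount) FROM transactions)

Result:
account | amount
--------+-------
ACC-105 | 4540.8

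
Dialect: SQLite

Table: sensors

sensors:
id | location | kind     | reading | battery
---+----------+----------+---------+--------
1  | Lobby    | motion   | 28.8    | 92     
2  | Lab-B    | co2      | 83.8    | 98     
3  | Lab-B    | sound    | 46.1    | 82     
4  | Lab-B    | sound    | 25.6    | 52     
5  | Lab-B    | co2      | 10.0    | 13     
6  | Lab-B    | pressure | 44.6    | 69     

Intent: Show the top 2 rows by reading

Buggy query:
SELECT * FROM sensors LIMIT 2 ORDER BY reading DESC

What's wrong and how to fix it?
Bug: LIMIT must come after ORDER BY

Fix: Sort with ORDER BY, then apply LIMIT

Corrected query:
SELECT * FROM sensors ORDER BY reading DESC LIMIT 2

Result:
id | location | kind  | reading | battery
---+----------+-------+---------+--------
2  | Lab-B    | co2   | 83.8    | 98     
3  | Lab-B    | sound | 46.1    | 82     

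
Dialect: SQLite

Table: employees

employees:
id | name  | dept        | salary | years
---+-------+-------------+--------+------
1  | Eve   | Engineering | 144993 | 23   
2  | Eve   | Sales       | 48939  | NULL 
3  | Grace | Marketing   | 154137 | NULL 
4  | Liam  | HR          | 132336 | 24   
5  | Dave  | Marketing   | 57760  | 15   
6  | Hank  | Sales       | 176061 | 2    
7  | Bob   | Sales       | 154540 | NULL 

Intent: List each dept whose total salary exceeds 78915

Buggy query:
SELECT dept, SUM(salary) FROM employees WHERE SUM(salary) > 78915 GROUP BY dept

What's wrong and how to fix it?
Bug: SUM(salary) is an aggregate, but WHERE filters rows before aggregation

Fix: Use HAVING (which filters groups after aggregation) instead of WHERE

Corrected query:
SELECT dept, SUM(salary) FROM employees GROUP BY dept HAVING SUM(salary) > 78915

Result:
dept        | SUM(salary)
------------+------------
Engineering | 144993     
HR          | 132336     
Marketing   | 211897     
Sales       | 379540     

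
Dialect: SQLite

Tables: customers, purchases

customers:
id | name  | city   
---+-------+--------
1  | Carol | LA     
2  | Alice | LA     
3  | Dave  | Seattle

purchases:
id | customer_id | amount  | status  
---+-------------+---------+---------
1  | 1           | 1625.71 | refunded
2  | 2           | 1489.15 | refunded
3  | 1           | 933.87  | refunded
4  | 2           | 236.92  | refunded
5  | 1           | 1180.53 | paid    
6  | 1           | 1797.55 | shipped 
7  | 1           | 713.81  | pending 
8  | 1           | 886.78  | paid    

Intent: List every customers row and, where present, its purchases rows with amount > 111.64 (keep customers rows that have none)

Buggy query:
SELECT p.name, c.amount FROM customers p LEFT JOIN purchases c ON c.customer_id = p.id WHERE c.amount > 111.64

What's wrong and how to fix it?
Bug: A WHERE condition on the right-hand table after LEFT JOIN drops unmatched parents

Fix: Move the right-table condition into the ON clause so unmatched parents are kept

Corrected query:
SELECT p.name, c.amount FROM customers p LEFT JOIN purchases c ON c.customer_id = p.id AND c.amount > 111.64

Result:
name  | amount 
------+--------
Carol | 713.81 
Carol | 886.78 
Carol | 933.87 
Carol | 1180.53
Carol | 1625.71
Carol | 1797.55
Alice | 236.92 
Alice | 1489.15
Dave  | NULL   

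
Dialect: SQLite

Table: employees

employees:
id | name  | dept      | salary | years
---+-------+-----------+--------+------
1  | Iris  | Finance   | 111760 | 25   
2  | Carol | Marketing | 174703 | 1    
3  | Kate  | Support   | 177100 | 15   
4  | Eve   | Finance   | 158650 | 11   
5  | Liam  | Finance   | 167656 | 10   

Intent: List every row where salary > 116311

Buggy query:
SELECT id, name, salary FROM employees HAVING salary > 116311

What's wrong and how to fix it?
Bug: HAVING filters the output of aggregation, but this query has no GROUP BY and no aggregate functions, so SQLite rejects it (HAVING clause on a non-aggregate query); the condition here is per row

Fix: Use WHERE for row-level filtering

Corrected query:
SELECT id, name, salary FROM employees WHERE salary > 116311

Result:
id | name  | salary
---+-------+-------
2  | Carol | 174703
3  | Kate  | 177100
4  | Eve   | 158650
5  | Liam  | 167656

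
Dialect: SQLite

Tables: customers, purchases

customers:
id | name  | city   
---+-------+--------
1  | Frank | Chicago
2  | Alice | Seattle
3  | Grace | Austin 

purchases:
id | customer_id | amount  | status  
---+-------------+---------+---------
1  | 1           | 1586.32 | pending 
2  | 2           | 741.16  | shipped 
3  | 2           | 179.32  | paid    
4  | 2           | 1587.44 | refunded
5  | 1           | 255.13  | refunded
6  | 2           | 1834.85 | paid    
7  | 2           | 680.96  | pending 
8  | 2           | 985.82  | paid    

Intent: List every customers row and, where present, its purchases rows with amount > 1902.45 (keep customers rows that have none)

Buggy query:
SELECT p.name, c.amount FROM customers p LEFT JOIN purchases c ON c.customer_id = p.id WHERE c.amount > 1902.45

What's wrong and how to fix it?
Bug: A WHERE condition on the right-hand table after LEFT JOIN drops unmatched parents

Fix: Put 'c.amount > 1902.45' in the JOIN's ON clause instead of WHERE

Corrected query:
SELECT p.name, c.amount FROM customers p LEFT JOIN purchases c ON c.customer_id = p.id AND c.amount > 1902.45

Result:
name  | amount
------+-------
Frank | NULL  
Alice | NULL  
Grace | NULL  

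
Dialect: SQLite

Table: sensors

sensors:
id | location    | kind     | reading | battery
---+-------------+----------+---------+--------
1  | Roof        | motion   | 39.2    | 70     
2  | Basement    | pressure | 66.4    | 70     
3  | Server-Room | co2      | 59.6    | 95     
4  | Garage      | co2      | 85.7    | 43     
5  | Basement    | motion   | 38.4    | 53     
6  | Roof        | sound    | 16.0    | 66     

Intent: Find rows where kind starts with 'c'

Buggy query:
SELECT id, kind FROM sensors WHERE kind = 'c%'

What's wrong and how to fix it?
Bug: '=' compares the literal string including the % character; pattern matching needs LIKE

Fix: Use LIKE for wildcard pattern matching

Corrected query:
SELECT id, kind FROM sensors WHERE kind LIKE 'c%'

Result:
id | kind
---+-----
3  | co2 
4  | co2 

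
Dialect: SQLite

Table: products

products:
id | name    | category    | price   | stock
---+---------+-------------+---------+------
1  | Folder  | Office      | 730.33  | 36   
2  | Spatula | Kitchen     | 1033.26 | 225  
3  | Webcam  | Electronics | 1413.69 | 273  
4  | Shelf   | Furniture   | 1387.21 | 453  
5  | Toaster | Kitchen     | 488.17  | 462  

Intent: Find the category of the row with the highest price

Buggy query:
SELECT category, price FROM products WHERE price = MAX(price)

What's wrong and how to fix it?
Bug: WHERE is evaluated per row; an aggregate over the whole table isn't defined there

Fix: Use a subquery: WHERE price = (SELECT MAX(price) FROM products)

Corrected query:
SELECT category, price FROM products WHERE price = (SELECT MAX(price) FROM products)

Result:
category    | price  
------------+--------
Electronics | 1413.69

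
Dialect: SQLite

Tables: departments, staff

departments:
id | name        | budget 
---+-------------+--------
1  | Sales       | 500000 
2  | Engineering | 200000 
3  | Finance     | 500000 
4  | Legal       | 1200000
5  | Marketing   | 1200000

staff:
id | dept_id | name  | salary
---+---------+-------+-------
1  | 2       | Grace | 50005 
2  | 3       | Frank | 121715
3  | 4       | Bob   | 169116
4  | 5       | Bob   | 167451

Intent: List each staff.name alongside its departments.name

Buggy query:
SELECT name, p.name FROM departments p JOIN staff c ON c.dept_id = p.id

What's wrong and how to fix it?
Bug: Both tables have a 'name' column; the unqualified reference is ambiguous

Fix: Qualify the column with its table alias (c.name)

Corrected query:
SELECT c.name, p.name FROM departments p JOIN staff c ON c.dept_id = p.id

Result:
name  | name       
------+------------
Grace | Engineering
Frank | Finance    
Bob   | Legal      
Bob   | Marketing  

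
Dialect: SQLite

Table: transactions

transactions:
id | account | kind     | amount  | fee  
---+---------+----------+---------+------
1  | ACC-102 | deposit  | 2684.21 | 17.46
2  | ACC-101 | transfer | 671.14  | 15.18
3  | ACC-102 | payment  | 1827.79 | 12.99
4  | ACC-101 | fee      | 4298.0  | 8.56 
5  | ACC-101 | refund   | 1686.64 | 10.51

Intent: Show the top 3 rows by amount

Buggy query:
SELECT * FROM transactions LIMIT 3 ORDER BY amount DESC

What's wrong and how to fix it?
Bug: LIMIT must come after ORDER BY

Fix: Swap the clauses: ORDER BY first, then LIMIT

Corrected query:
SELECT * FROM transactions ORDER BY amount DESC LIMIT 3

Result:
id | account | kind    | amount  | fee  
---+---------+---------+---------+------
4  | ACC-101 | fee     | 4298    | 8.56 
1  | ACC-102 | deposit | 2684.21 | 17.46
3  | ACC-102 | payment | 1827.79 | 12.99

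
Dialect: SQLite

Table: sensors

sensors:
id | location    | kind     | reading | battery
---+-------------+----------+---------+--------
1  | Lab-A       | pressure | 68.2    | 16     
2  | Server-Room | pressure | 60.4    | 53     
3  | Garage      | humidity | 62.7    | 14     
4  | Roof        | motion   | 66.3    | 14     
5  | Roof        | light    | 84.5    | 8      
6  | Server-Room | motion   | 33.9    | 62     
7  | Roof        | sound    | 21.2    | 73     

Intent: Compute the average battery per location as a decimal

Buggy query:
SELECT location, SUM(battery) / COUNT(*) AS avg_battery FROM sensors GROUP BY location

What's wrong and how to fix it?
Bug: Both operands are integers, so '/' performs integer division and truncates

Fix: Multiply by 1.0 (or CAST to REAL) to force floating-point division

Corrected query:
SELECT location, SUM(battery) * 1.0 / COUNT(*) AS avg_battery FROM sensors GROUP BY location

Result:
location    | avg_battery
------------+------------
Garage      | 14         
Lab-A       | 16         
Roof        | 31.666667  
Server-Room | 57.5       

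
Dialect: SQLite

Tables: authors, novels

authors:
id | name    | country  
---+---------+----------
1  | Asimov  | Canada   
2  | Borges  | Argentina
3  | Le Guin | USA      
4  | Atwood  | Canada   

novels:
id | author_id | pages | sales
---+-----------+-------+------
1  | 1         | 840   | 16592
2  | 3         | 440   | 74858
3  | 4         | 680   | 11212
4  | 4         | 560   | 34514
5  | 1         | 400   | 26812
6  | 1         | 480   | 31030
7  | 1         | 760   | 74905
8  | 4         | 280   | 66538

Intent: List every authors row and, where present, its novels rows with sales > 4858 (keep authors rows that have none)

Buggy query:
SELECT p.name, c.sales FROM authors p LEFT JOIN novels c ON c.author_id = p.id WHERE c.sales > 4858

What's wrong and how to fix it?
Bug: Filtering c.sales in WHERE discards the NULL rows produced by LEFT JOIN, turning it into an inner join

Fix: Put 'c.sales > 4858' in the JOIN's ON clause instead of WHERE

Corrected query:
SELECT p.name, c.sales FROM authors p LEFT JOIN novels c ON c.author_id = p.id AND c.sales > 4858

Result:
name    | sales
--------+------
Asimov  | 16592
Asimov  | 26812
Asimov  | 31030
Asimov  | 74905
Borges  | NULL 
Le Guin | 74858
Atwood  | 11212
Atwood  | 34514
Atwood  | 66538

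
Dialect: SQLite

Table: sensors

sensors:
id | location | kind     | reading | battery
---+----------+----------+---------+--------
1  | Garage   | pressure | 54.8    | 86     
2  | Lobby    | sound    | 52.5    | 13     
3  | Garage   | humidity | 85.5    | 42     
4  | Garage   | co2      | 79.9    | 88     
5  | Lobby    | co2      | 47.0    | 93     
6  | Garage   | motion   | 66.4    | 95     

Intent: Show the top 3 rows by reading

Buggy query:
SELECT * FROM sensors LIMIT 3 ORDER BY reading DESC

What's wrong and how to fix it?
Bug: LIMIT must come after ORDER BY

Fix: Sort with ORDER BY, then apply LIMIT

Corrected query:
SELECT * FROM sensors ORDER BY reading DESC LIMIT 3

Result:
id | location | kind     | reading | battery
---+----------+----------+---------+--------
3  | Garage   | humidity | 85.5    | 42     
4  | Garage   | co2      | 79.9    | 88     
6  | Garage   | motion   | 66.4    | 95     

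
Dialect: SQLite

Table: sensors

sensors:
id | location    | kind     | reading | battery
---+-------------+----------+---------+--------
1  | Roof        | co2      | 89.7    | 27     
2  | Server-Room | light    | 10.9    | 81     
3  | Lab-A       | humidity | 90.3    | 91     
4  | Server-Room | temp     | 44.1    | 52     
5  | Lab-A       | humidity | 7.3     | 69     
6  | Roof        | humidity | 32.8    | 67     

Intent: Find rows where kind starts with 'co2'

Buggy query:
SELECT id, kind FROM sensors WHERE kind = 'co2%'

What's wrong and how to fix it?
Bug: Wildcards only work with LIKE; '=' treats '%' as a literal character

Fix: Use LIKE for wildcard pattern matching

Corrected query:
SELECT id, kind FROM sensors WHERE kind LIKE 'co2%'

Result:
id | kind
---+-----
1  | co2 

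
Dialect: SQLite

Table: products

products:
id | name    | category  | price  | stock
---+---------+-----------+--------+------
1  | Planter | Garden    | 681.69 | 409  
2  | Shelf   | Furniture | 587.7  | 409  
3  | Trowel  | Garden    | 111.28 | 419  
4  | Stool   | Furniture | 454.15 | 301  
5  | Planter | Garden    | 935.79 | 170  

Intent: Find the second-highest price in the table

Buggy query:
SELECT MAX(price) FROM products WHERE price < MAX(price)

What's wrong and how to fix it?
Bug: The inner MAX is an aggregate inside WHERE, which is not allowed

Fix: Put the inner MAX in a scalar subquery

Corrected query:
SELECT MAX(price) FROM products WHERE price < (SELECT MAX(price) FROM products)

Result:
MAX(price)
----------
681.69    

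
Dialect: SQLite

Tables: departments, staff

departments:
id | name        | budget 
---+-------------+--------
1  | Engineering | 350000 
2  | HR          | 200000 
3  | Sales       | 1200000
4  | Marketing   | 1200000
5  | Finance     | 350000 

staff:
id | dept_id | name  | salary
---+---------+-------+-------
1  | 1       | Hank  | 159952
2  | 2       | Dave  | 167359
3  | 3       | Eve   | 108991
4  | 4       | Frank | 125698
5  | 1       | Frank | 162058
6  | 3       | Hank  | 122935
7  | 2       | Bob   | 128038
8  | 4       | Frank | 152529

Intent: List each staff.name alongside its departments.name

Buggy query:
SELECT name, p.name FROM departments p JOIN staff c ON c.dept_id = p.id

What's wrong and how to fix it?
Bug: 'name' exists in both joined tables, so the database can't tell which one is meant

Fix: Prefix ambiguous columns with the table alias

Corrected query:
SELECT c.name, p.name FROM departments p JOIN staff c ON c.dept_id = p.id

Result:
name  | name       
------+------------
Hank  | Engineering
Dave  | HR         
Eve   | Sales      
Frank | Marketing  
Frank | Engineering
Hank  | Sales      
Bob   | HR         
Frank | Marketing  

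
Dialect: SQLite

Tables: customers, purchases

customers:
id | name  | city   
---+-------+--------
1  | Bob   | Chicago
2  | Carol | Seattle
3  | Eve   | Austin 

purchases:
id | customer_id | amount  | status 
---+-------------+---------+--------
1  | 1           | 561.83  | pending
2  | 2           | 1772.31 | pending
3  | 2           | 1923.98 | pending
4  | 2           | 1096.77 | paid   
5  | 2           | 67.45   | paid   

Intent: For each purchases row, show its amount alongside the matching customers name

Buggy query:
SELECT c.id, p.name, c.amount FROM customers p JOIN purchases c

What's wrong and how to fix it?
Bug: Missing join condition: each purchases row is matched to all customers rows instead of just its own

Fix: Add ON c.customer_id = p.id to the JOIN

Corrected query:
SELECT c.id, p.name, c.amount FROM customers p JOIN purchases c ON c.customer_id = p.id

Result:
id | name  | amount 
---+-------+--------
1  | Bob   | 561.83 
2  | Carol | 1772.31
3  | Carol | 1923.98
4  | Carol | 1096.77
5  | Carol | 67.45  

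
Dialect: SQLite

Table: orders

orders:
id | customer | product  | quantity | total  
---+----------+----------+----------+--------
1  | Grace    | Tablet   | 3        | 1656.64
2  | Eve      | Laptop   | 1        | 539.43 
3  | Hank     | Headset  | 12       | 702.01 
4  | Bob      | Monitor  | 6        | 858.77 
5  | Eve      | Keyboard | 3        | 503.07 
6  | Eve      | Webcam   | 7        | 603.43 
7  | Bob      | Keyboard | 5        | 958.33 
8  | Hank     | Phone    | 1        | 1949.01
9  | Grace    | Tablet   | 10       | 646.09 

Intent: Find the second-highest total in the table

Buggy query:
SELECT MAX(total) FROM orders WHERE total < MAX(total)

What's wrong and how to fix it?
Bug: MAX(total) on the right of the comparison is an aggregate-in-WHERE error

Fix: Compute the overall MAX in a subquery, then take MAX of rows below it

Corrected query:
SELECT MAX(total) FROM orders WHERE total < (SELECT MAX(total) FROM orders)

Result:
MAX(total)
----------
1656.64   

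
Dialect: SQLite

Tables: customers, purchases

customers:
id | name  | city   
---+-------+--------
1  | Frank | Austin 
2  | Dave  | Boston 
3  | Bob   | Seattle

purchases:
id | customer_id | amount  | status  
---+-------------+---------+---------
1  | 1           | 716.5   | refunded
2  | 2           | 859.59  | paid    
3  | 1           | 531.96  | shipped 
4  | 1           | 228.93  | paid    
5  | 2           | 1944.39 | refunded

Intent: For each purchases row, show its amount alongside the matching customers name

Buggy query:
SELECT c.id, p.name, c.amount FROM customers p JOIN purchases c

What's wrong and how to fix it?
Bug: Missing join condition: each purchases row is matched to all customers rows instead of just its own

Fix: Specify the join condition linking the foreign key to the parent id

Corrected query:
SELECT c.id, p.name, c.amount FROM customers p JOIN purchases c ON c.customer_id = p.id

Result:
id | name  | amount 
---+-------+--------
1  | Frank | 716.5  
2  | Dave  | 859.59 
3  | Frank | 531.96 
4  | Frank | 228.93 
5  | Dave  | 1944.39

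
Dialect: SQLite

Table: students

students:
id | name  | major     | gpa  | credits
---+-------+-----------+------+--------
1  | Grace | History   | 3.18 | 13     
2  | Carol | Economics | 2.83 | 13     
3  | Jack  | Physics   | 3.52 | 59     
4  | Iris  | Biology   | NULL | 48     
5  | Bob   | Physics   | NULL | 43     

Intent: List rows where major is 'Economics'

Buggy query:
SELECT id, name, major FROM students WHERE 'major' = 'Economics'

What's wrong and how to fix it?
Bug: Single quotes denote string literals in SQL; the column name is being compared as a constant string

Fix: Reference the column as major without single quotes

Corrected query:
SELECT id, name, major FROM students WHERE major = 'Economics'

Result:
id | name  | major    
---+-------+----------
2  | Carol | Economics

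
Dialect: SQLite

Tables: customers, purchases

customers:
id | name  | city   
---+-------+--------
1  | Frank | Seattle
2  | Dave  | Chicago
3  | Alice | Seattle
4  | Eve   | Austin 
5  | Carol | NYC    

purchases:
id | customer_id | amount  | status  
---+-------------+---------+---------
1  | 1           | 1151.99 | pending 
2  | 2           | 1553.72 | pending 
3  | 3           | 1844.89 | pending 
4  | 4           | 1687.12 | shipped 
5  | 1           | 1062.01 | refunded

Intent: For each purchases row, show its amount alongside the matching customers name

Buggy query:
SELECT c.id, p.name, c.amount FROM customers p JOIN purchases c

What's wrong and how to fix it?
Bug: Missing join condition: each purchases row is matched to all customers rows instead of just its own

Fix: Add ON c.customer_id = p.id to the JOIN

Corrected query:
SELECT c.id, p.name, c.amount FROM customers p JOIN purchases c ON c.customer_id = p.id

Result:
id | name  | amount 
---+-------+--------
1  | Frank | 1151.99
2  | Dave  | 1553.72
3  | Alice | 1844.89
4  | Eve   | 1687.12
5  | Frank | 1062.01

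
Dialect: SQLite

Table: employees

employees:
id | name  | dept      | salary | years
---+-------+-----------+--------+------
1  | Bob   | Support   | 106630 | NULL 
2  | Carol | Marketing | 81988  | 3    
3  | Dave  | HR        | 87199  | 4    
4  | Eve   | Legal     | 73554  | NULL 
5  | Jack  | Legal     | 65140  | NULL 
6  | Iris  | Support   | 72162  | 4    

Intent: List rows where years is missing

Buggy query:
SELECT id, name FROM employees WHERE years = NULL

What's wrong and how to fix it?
Bug: Comparing to NULL with '=' never matches; NULL = NULL is unknown, not true

Fix: Replace '= NULL' with 'IS NULL'

Corrected query:
SELECT id, name FROM employees WHERE years IS NULL

Result:
id | name
---+-----
1  | Bob 
4  | Eve 
5  | Jack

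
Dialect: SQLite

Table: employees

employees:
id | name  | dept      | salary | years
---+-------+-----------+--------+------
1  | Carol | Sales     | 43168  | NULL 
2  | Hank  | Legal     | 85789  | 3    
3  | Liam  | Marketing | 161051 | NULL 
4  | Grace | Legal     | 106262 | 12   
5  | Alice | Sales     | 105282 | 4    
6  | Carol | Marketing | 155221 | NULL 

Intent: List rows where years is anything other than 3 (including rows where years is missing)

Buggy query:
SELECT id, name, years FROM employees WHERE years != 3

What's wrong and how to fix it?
Bug: 'years != 3' is unknown when years is NULL, so NULL rows are silently excluded

Fix: Add an explicit OR years IS NULL to include the missing-value rows

Corrected query:
SELECT id, name, years FROM employees WHERE years != 3 OR years IS NULL

Result:
id | name  | years
---+-------+------
1  | Carol | NULL 
3  | Liam  | NULL 
4  | Grace | 12   
5  | Alice | 4    
6  | Carol | NULL 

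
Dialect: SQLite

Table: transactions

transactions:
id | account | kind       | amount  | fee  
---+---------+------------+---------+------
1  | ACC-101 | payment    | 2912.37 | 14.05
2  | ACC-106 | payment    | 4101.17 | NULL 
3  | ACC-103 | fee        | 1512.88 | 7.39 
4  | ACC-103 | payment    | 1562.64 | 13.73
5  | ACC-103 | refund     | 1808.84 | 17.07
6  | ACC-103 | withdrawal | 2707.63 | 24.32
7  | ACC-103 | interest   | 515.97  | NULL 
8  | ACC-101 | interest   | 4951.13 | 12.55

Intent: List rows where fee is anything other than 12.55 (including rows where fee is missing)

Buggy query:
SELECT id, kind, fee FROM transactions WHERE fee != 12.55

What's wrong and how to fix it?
Bug: Inequality against NULL is unknown, not true; rows with NULL are dropped

Fix: Handle NULL separately with IS NULL alongside the inequality

Corrected query:
SELECT id, kind, fee FROM transactions WHERE fee != 12.55 OR fee IS NULL

Result:
id | kind       | fee  
---+------------+------
1  | payment    | 14.05
2  | payment    | NULL 
3  | fee        | 7.39 
4  | payment    | 13.73
5  | refund     | 17.07
6  | withdrawal | 24.32
7  | interest   | NULL 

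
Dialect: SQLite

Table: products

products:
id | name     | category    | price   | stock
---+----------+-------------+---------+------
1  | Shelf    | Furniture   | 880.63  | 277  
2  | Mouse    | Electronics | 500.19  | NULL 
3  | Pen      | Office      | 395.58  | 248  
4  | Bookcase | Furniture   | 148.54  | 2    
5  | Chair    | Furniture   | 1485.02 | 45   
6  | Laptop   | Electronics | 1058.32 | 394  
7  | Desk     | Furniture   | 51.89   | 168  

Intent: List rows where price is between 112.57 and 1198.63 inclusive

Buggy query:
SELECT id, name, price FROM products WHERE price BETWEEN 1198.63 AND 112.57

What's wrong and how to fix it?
Bug: The bounds are reversed; BETWEEN a AND b requires a <= b to match anything

Fix: Write BETWEEN 112.57 AND 1198.63

Corrected query:
SELECT id, name, price FROM products WHERE price BETWEEN 112.57 AND 1198.63

Result:
id | name     | price  
---+----------+--------
1  | Shelf    | 880.63 
2  | Mouse    | 500.19 
3  | Pen      | 395.58 
4  | Bookcase | 148.54 
6  | Laptop   | 1058.32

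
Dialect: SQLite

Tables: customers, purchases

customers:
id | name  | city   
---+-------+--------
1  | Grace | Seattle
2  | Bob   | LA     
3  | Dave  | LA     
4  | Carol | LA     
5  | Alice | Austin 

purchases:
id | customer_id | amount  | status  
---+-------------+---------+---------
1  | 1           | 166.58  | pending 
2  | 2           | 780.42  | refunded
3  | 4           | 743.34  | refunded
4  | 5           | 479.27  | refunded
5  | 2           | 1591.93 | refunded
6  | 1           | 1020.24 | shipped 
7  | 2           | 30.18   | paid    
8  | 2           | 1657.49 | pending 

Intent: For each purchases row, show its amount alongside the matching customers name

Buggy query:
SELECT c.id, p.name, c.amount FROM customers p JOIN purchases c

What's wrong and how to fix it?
Bug: Missing join condition: each purchases row is matched to all customers rows instead of just its own

Fix: Specify the join condition linking the foreign key to the parent id

Corrected query:
SELECT c.id, p.name, c.amount FROM customers p JOIN purchases c ON c.customer_id = p.id

Result:
id | name  | amount 
---+-------+--------
1  | Grace | 166.58 
2  | Bob   | 780.42 
3  | Carol | 743.34 
4  | Alice | 479.27 
5  | Bob   | 1591.93
6  | Grace | 1020.24
7  | Bob   | 30.18  
8  | Bob   | 1657.49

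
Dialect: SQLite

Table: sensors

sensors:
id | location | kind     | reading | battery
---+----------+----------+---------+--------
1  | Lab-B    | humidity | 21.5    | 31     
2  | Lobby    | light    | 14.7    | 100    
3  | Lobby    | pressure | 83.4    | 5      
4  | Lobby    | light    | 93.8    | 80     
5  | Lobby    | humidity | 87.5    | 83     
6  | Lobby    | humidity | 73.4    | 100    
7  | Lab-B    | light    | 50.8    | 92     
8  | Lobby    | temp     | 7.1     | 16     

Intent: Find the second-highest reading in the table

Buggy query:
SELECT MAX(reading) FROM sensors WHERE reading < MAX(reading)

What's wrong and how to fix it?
Bug: MAX(reading) on the right of the comparison is an aggregate-in-WHERE error

Fix: Compute the overall MAX in a subquery, then take MAX of rows below it

Corrected query:
SELECT MAX(reading) FROM sensors WHERE reading < (SELECT MAX(reading) FROM sensors)

Result:
MAX(reading)
------------
87.5        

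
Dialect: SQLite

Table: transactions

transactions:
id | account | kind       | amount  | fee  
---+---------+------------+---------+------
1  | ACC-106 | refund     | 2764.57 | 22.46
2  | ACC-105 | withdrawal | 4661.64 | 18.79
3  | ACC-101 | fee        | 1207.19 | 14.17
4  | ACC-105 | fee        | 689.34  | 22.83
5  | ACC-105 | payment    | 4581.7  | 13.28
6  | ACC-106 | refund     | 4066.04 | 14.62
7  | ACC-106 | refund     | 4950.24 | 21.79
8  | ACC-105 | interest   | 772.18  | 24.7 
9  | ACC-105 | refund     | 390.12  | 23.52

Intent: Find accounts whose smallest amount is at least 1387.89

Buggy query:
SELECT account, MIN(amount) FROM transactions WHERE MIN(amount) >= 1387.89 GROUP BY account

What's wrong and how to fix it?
Bug: Aggregates like MIN are computed per group after WHERE runs

Fix: Use HAVING for the per-group MIN condition

Corrected query:
SELECT account, MIN(amount) FROM transactions GROUP BY account HAVING MIN(amount) >= 1387.89

Result:
account | MIN(amount)
--------+------------
ACC-106 | 2764.57    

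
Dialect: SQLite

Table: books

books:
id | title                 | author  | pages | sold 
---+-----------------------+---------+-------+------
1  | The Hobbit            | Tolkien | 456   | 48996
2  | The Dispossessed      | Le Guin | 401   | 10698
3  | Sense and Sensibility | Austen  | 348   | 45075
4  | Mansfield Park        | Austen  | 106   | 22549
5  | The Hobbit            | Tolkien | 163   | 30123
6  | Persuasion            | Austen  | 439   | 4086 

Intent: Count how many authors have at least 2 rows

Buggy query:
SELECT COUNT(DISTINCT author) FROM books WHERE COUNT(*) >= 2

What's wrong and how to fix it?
Bug: COUNT(*) cannot appear in WHERE; the per-group count doesn't exist yet

Fix: Group first with HAVING COUNT(*) >= 2, then COUNT the resulting groups

Corrected query:
SELECT COUNT(*) FROM (SELECT author FROM books GROUP BY author HAVING COUNT(*) >= 2)

Result:
COUNT(*)
--------
2       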